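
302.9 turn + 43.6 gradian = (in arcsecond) 3.927e+08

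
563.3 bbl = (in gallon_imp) 1.97e+04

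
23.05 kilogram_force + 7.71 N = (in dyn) 2.338e+07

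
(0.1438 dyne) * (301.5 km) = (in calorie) 0.1036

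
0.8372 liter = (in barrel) 0.005266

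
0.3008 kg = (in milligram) 3.008e+05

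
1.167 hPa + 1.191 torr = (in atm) 0.002719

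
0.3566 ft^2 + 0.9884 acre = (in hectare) 0.4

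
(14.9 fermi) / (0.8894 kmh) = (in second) 6.031e-14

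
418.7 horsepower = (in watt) 3.122e+05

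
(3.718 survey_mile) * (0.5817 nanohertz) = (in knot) 6.766e-06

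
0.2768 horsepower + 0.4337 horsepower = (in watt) 529.8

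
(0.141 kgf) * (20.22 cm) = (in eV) 1.745e+18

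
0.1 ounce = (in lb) 0.00625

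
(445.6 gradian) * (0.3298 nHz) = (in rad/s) 2.308e-09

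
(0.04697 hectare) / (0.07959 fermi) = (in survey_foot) 1.936e+19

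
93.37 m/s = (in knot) 181.5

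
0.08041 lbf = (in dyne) 3.577e+04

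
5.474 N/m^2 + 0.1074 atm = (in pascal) 1.089e+04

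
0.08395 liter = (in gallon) 0.02218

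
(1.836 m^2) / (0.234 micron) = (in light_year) 8.293e-10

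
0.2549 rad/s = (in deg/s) 14.6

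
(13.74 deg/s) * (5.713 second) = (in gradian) 87.22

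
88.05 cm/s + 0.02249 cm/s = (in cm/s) 88.07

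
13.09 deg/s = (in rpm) 2.182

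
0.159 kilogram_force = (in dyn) 1.559e+05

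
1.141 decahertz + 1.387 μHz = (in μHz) 1.141e+07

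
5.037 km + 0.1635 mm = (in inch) 1.983e+05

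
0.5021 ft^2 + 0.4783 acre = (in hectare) 0.1936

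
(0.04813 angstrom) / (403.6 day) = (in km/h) 4.969e-19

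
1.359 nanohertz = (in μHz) 0.001359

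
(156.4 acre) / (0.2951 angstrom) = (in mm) 2.145e+19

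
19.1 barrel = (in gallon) 802.2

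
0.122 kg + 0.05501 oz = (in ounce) 4.358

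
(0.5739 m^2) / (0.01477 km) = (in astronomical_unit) 2.597e-13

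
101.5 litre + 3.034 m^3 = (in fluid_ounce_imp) 1.104e+05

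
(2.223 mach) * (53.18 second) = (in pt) 1.141e+08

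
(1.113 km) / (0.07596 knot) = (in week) 0.04709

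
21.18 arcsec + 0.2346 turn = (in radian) 1.474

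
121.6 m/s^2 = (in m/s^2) 121.6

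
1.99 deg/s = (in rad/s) 0.03473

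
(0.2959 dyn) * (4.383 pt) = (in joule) 4.575e-09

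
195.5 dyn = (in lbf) 0.0004395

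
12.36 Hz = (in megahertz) 1.236e-05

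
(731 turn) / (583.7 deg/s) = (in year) 1.43e-05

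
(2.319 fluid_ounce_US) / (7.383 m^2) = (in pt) 0.02633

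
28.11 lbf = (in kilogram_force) 12.75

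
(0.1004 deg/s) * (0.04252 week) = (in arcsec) 9.295e+06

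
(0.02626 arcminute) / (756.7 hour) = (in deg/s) 1.607e-10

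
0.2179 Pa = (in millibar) 0.002179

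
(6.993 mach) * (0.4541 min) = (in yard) 7.095e+04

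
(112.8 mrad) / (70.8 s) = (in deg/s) 0.09128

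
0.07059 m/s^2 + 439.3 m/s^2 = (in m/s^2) 439.4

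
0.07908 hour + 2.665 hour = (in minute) 164.6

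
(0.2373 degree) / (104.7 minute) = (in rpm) 6.296e-06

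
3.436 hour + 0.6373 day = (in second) 6.743e+04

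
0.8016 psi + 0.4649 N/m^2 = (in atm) 0.05455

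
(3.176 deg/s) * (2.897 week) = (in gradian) 6.183e+06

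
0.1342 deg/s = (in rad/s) 0.002342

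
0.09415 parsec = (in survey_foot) 9.531e+15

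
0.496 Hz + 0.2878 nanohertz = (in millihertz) 496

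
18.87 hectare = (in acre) 46.63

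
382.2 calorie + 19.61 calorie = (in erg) 1.681e+10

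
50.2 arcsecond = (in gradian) 0.01549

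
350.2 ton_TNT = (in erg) 1.465e+19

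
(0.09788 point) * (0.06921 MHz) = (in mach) 0.007019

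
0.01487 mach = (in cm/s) 506.3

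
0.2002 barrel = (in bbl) 0.2002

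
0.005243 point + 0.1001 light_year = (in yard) 1.036e+15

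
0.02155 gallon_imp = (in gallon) 0.02588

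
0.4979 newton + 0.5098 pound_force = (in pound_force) 0.6217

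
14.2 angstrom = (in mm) 1.42e-06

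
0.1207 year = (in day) 44.06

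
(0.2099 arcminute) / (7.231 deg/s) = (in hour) 1.344e-07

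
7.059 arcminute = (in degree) 0.1176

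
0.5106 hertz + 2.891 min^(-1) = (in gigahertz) 5.588e-10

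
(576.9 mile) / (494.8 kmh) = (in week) 0.01117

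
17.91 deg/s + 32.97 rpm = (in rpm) 35.95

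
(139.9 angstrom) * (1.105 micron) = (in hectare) 1.546e-18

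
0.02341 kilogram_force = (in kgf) 0.02341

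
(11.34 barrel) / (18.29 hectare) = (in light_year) 1.042e-21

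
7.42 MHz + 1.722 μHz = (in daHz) 7.42e+05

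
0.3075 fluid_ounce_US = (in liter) 0.009094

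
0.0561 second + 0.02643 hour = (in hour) 0.02645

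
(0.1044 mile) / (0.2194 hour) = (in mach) 0.0006247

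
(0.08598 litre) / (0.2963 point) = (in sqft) 8.854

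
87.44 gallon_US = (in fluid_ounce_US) 1.119e+04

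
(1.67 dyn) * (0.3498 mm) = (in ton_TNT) 1.396e-18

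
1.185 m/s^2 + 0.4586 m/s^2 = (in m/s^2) 1.644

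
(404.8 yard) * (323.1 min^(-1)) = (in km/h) 7176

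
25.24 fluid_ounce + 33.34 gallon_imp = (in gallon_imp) 33.5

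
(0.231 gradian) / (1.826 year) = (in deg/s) 3.61e-09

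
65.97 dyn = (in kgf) 6.727e-05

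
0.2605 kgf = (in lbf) 0.5743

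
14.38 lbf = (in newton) 63.97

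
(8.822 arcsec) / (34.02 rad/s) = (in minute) 2.095e-08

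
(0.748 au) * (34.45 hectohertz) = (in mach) 1.132e+12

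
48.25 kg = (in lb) 106.4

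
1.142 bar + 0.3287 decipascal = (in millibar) 1142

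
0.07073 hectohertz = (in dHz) 70.73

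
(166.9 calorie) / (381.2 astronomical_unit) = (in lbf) 2.753e-12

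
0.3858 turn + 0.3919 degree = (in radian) 2.431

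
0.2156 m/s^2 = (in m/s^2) 0.2156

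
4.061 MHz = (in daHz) 4.061e+05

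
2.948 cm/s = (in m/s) 0.02948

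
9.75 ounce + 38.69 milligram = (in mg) 2.764e+05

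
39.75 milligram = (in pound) 8.763e-05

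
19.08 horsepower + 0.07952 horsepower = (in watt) 1.429e+04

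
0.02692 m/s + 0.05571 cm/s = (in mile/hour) 0.06146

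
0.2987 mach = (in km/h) 366.1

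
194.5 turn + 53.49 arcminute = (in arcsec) 2.521e+08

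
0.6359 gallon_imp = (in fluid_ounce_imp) 101.7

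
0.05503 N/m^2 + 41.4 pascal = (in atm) 0.0004091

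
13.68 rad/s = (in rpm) 130.6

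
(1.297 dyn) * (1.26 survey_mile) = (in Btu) 2.493e-05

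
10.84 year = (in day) 3957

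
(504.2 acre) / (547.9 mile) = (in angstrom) 2.314e+10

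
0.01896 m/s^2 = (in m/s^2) 0.01896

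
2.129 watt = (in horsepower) 0.002855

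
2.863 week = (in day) 20.04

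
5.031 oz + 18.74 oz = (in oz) 23.77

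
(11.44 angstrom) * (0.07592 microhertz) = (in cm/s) 8.685e-15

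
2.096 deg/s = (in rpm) 0.3493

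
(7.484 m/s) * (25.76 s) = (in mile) 0.1198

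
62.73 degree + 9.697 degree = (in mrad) 1264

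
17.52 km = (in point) 4.966e+07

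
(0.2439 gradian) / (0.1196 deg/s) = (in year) 5.82e-08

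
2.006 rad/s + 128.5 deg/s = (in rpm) 40.57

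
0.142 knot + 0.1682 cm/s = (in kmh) 0.269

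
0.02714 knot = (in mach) 4.1e-05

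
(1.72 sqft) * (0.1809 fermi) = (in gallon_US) 7.636e-15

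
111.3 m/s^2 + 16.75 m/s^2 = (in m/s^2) 128.1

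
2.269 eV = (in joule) 3.635e-19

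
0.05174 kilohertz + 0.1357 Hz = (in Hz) 51.88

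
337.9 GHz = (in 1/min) 2.027e+13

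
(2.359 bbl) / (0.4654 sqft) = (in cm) 867.4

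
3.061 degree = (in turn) 0.008503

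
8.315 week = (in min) 8.382e+04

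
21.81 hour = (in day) 0.9087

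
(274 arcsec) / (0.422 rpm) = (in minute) 0.000501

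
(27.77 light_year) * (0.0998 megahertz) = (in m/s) 2.622e+22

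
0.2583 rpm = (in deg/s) 1.55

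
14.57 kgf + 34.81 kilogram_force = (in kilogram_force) 49.38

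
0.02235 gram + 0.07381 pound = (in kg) 0.0335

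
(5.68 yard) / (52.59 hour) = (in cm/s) 0.002743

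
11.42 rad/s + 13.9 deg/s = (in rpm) 111.4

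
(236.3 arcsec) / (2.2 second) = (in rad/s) 0.0005207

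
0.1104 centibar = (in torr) 0.8281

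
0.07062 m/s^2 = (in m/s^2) 0.07062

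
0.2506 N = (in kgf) 0.02555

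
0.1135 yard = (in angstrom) 1.038e+09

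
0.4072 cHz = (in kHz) 4.072e-06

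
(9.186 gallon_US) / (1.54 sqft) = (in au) 1.625e-12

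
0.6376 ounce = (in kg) 0.01808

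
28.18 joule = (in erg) 2.818e+08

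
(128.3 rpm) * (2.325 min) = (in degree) 1.074e+05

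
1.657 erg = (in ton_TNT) 3.96e-17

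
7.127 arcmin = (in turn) 0.00033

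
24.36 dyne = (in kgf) 2.484e-05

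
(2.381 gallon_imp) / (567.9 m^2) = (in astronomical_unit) 1.274e-16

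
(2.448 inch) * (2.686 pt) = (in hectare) 5.892e-09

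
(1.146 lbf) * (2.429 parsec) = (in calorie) 9.132e+16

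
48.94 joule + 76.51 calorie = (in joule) 369.1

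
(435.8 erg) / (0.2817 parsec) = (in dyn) 5.014e-16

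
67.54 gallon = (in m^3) 0.2557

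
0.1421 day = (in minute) 204.6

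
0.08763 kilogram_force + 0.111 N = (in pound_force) 0.2181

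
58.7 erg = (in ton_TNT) 1.403e-15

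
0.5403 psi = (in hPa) 37.25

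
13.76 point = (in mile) 3.016e-06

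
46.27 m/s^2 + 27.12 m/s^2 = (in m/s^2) 73.39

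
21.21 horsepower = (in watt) 1.582e+04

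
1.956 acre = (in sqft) 8.52e+04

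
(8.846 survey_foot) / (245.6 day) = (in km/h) 4.574e-07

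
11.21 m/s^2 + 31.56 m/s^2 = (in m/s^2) 42.77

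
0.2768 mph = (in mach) 0.0003634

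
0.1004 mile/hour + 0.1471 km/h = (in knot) 0.1667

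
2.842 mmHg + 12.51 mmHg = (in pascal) 2047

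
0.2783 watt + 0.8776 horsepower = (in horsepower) 0.878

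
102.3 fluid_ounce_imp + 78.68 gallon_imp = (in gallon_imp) 79.32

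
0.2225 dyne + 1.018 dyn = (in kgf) 1.265e-06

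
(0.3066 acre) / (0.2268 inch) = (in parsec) 6.98e-12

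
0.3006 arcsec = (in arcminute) 0.00501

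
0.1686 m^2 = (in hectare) 1.686e-05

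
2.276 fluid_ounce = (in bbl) 0.0004234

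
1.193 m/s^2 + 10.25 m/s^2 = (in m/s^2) 11.44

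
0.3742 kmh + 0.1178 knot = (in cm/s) 16.45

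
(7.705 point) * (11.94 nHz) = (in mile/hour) 7.26e-11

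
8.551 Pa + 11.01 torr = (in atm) 0.01457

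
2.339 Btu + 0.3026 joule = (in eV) 1.54e+22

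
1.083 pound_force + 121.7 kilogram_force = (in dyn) 1.198e+08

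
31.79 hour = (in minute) 1907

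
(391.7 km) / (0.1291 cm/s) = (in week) 501.7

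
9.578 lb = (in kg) 4.345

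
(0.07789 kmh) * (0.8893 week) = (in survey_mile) 7.231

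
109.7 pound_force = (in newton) 488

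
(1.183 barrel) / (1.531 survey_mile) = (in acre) 1.886e-08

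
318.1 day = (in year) 0.8715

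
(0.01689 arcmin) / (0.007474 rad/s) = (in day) 7.608e-09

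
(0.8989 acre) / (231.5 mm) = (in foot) 5.155e+04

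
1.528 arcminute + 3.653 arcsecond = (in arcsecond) 95.33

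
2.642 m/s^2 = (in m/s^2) 2.642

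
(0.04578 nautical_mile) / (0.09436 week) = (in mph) 0.003323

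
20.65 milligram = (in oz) 0.0007284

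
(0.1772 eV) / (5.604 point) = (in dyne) 1.436e-12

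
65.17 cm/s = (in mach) 0.001914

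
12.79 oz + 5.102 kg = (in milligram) 5.465e+06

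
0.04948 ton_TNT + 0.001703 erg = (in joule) 2.07e+08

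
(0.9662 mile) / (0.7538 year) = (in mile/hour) 0.0001463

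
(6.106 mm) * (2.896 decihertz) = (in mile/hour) 0.003956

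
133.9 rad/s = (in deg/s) 7672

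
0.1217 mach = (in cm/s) 4144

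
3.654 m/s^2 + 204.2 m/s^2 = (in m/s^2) 207.9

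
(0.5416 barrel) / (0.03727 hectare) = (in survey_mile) 1.436e-07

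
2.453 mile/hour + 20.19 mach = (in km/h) 2.475e+04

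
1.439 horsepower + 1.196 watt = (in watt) 1074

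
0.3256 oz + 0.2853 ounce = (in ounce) 0.6109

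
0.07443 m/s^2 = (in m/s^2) 0.07443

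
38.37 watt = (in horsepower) 0.05146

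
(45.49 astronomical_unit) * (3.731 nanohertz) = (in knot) 4.935e+04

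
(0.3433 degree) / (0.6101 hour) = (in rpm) 2.605e-05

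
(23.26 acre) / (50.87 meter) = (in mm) 1.85e+06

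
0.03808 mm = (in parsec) 1.234e-21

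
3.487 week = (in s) 2.109e+06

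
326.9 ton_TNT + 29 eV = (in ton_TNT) 326.9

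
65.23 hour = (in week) 0.3883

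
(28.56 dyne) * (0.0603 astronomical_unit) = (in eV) 1.608e+25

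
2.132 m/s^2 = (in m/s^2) 2.132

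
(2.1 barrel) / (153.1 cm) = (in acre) 5.389e-05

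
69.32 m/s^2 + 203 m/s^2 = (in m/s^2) 272.3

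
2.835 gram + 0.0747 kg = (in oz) 2.735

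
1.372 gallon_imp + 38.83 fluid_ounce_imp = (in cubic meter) 0.007341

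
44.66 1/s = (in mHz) 4.466e+04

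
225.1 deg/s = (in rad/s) 3.929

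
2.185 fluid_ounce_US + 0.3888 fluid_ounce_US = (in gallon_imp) 0.01674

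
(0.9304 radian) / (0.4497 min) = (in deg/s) 1.976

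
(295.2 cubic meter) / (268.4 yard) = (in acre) 0.0002972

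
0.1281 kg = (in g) 128.1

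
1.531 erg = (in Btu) 1.451e-10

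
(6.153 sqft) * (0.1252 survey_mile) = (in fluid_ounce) 3.895e+06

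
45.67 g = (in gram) 45.67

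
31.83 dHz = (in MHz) 3.183e-06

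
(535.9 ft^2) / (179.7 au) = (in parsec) 6.002e-29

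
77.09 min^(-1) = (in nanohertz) 1.285e+09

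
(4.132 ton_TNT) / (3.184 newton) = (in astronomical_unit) 0.0363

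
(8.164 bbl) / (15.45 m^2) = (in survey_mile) 5.22e-05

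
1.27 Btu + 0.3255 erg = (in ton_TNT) 3.202e-07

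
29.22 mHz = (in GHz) 2.922e-11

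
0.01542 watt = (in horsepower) 2.068e-05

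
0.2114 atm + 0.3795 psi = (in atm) 0.2372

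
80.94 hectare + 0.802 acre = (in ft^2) 8.747e+06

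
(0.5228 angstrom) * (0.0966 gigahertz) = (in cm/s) 0.505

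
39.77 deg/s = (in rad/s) 0.6941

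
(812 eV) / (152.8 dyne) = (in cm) 8.514e-12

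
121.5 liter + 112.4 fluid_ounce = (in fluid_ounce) 4221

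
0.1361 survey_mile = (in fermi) 2.19e+17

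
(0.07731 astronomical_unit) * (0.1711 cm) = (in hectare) 1979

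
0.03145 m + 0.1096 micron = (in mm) 31.45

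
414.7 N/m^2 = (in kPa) 0.4147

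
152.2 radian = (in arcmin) 5.232e+05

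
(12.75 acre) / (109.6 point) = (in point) 3.783e+09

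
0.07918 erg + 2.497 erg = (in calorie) 6.157e-08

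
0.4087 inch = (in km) 1.038e-05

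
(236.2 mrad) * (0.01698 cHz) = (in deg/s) 0.002298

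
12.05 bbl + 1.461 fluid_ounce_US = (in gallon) 506.1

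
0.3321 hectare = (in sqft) 3.575e+04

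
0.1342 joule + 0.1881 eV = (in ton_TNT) 3.207e-11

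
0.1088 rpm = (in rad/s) 0.01139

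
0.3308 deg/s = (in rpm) 0.05513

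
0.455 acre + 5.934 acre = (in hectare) 2.586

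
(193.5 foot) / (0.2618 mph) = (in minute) 8.399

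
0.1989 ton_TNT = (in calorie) 1.989e+08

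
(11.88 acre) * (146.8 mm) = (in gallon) 1.864e+06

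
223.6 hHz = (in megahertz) 0.02236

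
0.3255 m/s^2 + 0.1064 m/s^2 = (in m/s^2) 0.4319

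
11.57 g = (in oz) 0.4081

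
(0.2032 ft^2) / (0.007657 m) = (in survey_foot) 8.089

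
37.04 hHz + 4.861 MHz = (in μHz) 4.865e+12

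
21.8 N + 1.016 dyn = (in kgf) 2.223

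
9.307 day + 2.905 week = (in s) 2.561e+06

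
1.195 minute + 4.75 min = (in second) 356.7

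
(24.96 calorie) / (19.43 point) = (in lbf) 3425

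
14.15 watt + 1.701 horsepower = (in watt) 1283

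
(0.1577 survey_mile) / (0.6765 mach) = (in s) 1.102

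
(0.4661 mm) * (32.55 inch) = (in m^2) 0.0003854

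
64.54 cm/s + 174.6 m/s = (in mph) 392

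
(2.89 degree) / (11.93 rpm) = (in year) 1.28e-09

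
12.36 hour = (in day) 0.515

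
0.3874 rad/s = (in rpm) 3.699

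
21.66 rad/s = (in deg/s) 1241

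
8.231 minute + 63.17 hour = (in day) 2.638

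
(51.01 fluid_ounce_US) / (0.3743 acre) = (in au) 6.657e-18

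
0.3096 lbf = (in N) 1.377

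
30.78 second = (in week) 5.089e-05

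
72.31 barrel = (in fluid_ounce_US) 3.887e+05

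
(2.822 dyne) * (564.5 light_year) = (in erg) 1.507e+21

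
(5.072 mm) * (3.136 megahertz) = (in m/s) 1.591e+04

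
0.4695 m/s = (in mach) 0.001379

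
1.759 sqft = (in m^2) 0.1634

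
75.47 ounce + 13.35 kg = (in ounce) 546.4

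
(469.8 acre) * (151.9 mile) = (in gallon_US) 1.228e+14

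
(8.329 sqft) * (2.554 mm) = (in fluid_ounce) 66.83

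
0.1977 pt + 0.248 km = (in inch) 9764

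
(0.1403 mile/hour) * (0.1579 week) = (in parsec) 1.941e-13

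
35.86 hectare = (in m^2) 3.586e+05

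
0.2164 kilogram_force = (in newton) 2.122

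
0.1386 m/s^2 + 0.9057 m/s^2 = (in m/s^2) 1.044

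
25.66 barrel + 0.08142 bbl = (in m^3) 4.093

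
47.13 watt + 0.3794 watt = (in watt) 47.51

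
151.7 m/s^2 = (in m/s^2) 151.7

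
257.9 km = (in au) 1.724e-06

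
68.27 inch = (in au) 1.159e-11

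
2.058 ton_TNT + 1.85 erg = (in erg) 8.611e+16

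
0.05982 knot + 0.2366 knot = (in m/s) 0.1525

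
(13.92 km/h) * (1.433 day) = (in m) 4.787e+05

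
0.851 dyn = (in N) 8.51e-06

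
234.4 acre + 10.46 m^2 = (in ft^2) 1.021e+07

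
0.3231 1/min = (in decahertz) 0.0005385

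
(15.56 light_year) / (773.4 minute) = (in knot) 6.167e+12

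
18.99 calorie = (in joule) 79.45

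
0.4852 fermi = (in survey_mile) 3.015e-19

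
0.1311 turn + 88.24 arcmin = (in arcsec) 1.752e+05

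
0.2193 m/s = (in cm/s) 21.93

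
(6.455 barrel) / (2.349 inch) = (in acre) 0.00425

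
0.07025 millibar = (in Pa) 7.025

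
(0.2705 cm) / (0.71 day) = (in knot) 8.571e-08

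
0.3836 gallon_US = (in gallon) 0.3836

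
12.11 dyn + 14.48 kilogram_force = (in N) 142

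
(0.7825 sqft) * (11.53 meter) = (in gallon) 221.4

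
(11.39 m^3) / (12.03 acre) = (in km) 2.34e-07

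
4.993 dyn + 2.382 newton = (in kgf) 0.2429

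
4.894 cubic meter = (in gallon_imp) 1077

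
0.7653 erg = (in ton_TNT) 1.829e-17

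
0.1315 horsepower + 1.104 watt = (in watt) 99.16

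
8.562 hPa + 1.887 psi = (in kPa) 13.87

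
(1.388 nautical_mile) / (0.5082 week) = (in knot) 0.01626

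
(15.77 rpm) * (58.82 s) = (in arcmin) 3.339e+05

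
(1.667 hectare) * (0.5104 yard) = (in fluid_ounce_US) 2.631e+08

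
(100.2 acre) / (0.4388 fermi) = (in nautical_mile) 4.99e+17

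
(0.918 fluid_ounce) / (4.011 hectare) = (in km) 6.769e-13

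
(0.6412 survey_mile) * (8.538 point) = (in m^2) 3.108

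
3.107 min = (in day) 0.002158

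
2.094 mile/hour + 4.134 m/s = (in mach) 0.01489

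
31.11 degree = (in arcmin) 1867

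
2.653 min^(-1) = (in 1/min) 2.653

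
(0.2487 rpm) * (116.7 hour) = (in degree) 6.269e+05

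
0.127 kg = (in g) 127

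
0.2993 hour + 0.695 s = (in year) 3.419e-05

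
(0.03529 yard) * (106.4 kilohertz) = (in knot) 6674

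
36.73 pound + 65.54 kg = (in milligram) 8.22e+07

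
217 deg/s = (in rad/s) 3.787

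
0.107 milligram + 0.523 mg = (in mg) 0.63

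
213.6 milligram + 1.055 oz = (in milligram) 3.012e+04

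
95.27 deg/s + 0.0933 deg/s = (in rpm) 15.89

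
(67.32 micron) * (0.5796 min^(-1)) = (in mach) 1.91e-09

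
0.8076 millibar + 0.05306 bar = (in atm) 0.05316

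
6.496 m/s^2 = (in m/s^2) 6.496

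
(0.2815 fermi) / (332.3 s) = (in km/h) 3.05e-18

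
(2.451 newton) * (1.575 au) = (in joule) 5.775e+11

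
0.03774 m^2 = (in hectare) 3.774e-06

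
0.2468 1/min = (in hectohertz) 4.113e-05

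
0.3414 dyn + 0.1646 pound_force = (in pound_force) 0.1646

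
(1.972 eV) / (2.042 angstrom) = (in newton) 1.547e-09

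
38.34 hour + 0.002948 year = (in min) 3850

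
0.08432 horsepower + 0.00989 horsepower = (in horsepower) 0.09421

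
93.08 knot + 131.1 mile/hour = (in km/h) 383.4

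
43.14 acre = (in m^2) 1.746e+05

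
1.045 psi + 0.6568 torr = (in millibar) 72.93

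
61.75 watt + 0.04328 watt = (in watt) 61.79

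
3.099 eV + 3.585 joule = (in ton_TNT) 8.568e-10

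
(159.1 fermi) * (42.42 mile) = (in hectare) 1.086e-12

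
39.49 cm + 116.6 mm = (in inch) 20.14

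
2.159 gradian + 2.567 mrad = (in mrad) 36.48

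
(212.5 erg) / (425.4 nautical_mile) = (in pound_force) 6.064e-12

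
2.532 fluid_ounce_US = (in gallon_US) 0.01978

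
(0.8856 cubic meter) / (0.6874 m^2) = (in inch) 50.72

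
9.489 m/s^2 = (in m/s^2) 9.489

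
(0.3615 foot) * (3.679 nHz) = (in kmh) 1.459e-09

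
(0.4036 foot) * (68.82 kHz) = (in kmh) 3.048e+04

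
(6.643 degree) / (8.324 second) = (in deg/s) 0.7981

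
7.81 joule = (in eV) 4.875e+19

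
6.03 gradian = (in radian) 0.09472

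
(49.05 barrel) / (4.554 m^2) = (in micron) 1.712e+06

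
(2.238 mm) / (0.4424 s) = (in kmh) 0.01821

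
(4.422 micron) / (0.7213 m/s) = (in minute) 1.022e-07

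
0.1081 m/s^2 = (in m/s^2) 0.1081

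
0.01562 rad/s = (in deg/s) 0.895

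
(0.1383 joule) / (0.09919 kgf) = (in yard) 0.1555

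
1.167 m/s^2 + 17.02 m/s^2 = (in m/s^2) 18.19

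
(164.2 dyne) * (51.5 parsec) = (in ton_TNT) 6.236e+05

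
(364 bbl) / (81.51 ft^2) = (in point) 2.166e+04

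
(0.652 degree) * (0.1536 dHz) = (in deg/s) 0.01001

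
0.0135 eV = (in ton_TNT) 5.17e-31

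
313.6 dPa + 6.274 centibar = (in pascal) 6305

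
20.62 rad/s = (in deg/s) 1181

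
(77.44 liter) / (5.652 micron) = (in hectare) 1.37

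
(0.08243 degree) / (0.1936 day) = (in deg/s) 4.928e-06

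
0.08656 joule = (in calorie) 0.02069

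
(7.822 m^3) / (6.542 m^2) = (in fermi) 1.196e+15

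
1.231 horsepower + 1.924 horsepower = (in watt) 2353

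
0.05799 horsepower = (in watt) 43.24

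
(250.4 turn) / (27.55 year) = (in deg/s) 0.0001038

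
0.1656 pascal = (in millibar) 0.001656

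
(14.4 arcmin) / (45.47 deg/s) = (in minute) 8.797e-05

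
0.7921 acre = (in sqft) 3.45e+04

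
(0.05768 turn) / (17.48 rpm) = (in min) 0.0033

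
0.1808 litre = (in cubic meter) 0.0001808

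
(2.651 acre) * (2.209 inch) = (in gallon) 1.59e+05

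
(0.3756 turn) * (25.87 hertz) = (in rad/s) 61.05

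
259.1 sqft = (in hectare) 0.002407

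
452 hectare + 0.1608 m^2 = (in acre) 1117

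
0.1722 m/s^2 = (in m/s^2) 0.1722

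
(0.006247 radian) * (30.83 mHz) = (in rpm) 0.001839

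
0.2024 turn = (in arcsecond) 2.623e+05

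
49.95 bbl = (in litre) 7941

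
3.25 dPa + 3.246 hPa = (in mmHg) 2.437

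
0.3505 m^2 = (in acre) 8.661e-05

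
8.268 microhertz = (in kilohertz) 8.268e-09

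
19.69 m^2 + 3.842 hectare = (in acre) 9.499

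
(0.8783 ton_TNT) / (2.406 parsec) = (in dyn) 0.00495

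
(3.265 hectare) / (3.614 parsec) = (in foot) 9.606e-13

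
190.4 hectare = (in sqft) 2.049e+07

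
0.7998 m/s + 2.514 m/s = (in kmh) 11.93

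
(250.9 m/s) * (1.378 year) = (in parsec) 3.534e-07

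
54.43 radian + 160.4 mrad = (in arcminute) 1.877e+05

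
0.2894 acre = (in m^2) 1171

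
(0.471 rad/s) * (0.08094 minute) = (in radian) 2.287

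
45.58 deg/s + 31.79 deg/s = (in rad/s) 1.35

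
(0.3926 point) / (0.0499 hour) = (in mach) 2.264e-09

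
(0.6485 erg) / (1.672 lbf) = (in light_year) 9.216e-25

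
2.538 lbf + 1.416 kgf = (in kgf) 2.567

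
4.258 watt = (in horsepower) 0.00571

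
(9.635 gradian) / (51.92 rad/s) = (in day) 3.374e-08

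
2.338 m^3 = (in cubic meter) 2.338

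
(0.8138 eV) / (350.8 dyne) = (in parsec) 1.205e-33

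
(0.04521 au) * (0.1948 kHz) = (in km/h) 4.743e+12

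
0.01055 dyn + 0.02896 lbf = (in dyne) 1.288e+04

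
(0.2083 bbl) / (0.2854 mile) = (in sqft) 0.0007761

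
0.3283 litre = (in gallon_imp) 0.07222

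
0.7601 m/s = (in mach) 0.002232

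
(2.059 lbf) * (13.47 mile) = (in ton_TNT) 4.745e-05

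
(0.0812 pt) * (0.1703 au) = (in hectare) 72.98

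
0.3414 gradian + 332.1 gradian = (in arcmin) 1.795e+04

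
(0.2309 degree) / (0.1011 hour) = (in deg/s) 0.0006344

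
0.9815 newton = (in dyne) 9.815e+04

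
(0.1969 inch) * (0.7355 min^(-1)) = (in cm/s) 0.006131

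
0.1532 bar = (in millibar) 153.2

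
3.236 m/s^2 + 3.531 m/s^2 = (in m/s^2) 6.767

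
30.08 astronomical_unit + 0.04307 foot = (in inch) 1.772e+14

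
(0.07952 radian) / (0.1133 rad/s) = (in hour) 0.000195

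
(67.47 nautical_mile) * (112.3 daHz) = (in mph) 3.139e+08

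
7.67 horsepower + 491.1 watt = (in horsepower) 8.329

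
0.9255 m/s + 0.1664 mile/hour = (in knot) 1.944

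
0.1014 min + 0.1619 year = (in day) 59.09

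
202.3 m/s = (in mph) 452.5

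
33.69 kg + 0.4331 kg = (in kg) 34.12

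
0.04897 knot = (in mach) 7.399e-05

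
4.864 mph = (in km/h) 7.828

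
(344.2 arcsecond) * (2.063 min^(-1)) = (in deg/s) 0.003287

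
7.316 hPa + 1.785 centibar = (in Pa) 2517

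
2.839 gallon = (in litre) 10.75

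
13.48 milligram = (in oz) 0.0004755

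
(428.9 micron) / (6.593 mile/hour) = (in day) 1.684e-09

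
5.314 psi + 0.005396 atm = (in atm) 0.367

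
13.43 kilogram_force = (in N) 131.7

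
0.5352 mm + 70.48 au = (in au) 70.48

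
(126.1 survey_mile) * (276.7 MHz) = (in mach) 1.649e+11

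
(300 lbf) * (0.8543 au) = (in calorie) 4.076e+13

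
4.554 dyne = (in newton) 4.554e-05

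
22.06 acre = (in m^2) 8.927e+04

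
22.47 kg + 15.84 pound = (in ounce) 1046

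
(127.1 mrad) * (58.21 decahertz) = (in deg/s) 4239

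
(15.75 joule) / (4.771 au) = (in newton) 2.207e-11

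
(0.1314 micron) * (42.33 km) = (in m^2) 0.005562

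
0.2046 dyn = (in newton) 2.046e-06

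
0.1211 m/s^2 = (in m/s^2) 0.1211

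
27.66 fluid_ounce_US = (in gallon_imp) 0.1799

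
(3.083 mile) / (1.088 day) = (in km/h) 0.19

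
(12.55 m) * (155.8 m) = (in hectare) 0.1955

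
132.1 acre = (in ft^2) 5.754e+06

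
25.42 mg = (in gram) 0.02542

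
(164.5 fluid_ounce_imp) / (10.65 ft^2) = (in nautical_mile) 2.551e-06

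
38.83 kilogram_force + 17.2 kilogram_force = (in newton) 549.5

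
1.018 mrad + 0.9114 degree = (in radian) 0.01692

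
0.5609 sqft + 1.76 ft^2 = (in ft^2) 2.321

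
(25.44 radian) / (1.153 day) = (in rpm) 0.002439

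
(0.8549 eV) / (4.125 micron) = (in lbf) 7.465e-15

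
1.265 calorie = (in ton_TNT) 1.265e-09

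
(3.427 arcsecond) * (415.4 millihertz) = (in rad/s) 6.902e-06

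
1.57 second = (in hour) 0.0004361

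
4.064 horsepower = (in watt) 3031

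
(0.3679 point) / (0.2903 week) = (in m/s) 7.392e-10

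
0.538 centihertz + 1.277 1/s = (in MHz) 1.282e-06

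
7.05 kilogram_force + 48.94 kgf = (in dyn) 5.491e+07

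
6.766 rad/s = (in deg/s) 387.7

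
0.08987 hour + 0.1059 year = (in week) 5.522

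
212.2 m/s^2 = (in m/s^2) 212.2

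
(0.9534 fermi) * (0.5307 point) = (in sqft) 1.921e-18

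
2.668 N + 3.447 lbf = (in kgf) 1.836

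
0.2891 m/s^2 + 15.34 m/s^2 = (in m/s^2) 15.63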